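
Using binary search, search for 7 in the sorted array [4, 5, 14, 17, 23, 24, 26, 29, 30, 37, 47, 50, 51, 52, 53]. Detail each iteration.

Binary search for 7 in [4, 5, 14, 17, 23, 24, 26, 29, 30, 37, 47, 50, 51, 52, 53]:

lo=0, hi=14, mid=7, arr[mid]=29 -> 29 > 7, search left half
lo=0, hi=6, mid=3, arr[mid]=17 -> 17 > 7, search left half
lo=0, hi=2, mid=1, arr[mid]=5 -> 5 < 7, search right half
lo=2, hi=2, mid=2, arr[mid]=14 -> 14 > 7, search left half
lo=2 > hi=1, target 7 not found

Binary search determines that 7 is not in the array after 4 comparisons. The search space was exhausted without finding the target.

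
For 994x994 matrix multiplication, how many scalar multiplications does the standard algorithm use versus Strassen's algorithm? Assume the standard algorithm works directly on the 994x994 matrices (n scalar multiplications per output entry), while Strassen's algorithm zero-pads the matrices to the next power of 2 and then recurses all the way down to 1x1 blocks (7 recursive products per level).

Matrix multiplication for 994x994 matrices:

Strassen's algorithm requires power-of-2 dimensions. Pad 994x994 to 1024x1024 (next power of 2).

Standard algorithm: 994^3 = 982107784 multiplications
Strassen's algorithm: 7^(log2(1024)) = 7^10 = 282475249 multiplications
Savings: 982107784 - 282475249 = 699632535 multiplications

Standard: 982107784 multiplications (994^3). Strassen: 282475249 multiplications (7^10, after padding to 1024x1024). Strassen reduces 8 recursive multiplications to 7 at each level.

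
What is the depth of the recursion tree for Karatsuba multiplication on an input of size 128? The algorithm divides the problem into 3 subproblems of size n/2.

For divide and conquer with division factor 2:

Problem sizes at each level:
Level 0: 128
Level 1: 64
Level 2: 32
Level 3: 16
Level 4: 8
Level 5: 4
Level 6: 2
Level 7: 1

The root is level 0 and the size-1 base case is level 7 (the tree spans levels 0 through 7, i.e. 8 levels counting the root), so the depth is the number of divisions: log_2(128) = 7

The recursion tree depth is log_2(128) = 7. At each level, the problem size is divided by 2, so it takes 7 divisions to reduce to a base case of size 1. The algorithm makes 3 recursive calls at each level.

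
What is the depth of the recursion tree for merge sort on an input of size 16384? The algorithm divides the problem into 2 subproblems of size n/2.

For divide and conquer with division factor 2:

Problem sizes at each level:
Level 0: 16384
Level 1: 8192
Level 2: 4096
Level 3: 2048
Level 4: 1024
Level 5: 512
Level 6: 256
Level 7: 128
Level 8: 64
Level 9: 32
Level 10: 16
Level 11: 8
Level 12: 4
Level 13: 2
Level 14: 1

The root is level 0 and the size-1 base case is level 14 (the tree spans levels 0 through 14, i.e. 15 levels counting the root), so the depth is the number of divisions: log_2(16384) = 14

The recursion tree depth is log_2(16384) = 14. At each level, the problem size is divided by 2, so it takes 14 divisions to reduce to a base case of size 1. The algorithm makes 2 recursive calls at each level.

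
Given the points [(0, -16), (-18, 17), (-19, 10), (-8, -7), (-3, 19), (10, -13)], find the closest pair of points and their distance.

Computing all pairwise distances among 6 points:

d((0, -16), (-18, 17)) = 37.5899
d((0, -16), (-19, 10)) = 32.2025
d((0, -16), (-8, -7)) = 12.0416
d((0, -16), (-3, 19)) = 35.1283
d((0, -16), (10, -13)) = 10.4403
d((-18, 17), (-19, 10)) = 7.0711 <-- minimum
d((-18, 17), (-8, -7)) = 26.0
d((-18, 17), (-3, 19)) = 15.1327
d((-18, 17), (10, -13)) = 41.0366
d((-19, 10), (-8, -7)) = 20.2485
d((-19, 10), (-3, 19)) = 18.3576
d((-19, 10), (10, -13)) = 37.0135
d((-8, -7), (-3, 19)) = 26.4764
d((-8, -7), (10, -13)) = 18.9737
d((-3, 19), (10, -13)) = 34.5398

Closest pair: (-18, 17) and (-19, 10) with distance 7.0711

The closest pair is (-18, 17) and (-19, 10) with Euclidean distance 7.0711. For 6 points, brute-force pairwise comparison is shown above. For large n, the divide-and-conquer algorithm (sort by x, recurse on halves, check the dividing strip) achieves O(n log n).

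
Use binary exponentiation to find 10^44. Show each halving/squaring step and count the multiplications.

Computing 10^44 by squaring (build up from 10^1; each line after the first costs one multiplication):

10^1 = 10
10^2 = (10^1)^2 = 10^2 = 100
10^4 = (10^2)^2 = 100^2 = 10000
10^5 = 10 * 10^4 = 10 * 10000 = 100000
10^10 = (10^5)^2 = 100000^2 = 10000000000
10^11 = 10 * 10^10 = 10 * 10000000000 = 100000000000
10^22 = (10^11)^2 = 100000000000^2 = 10000000000000000000000
10^44 = (10^22)^2 = 10000000000000000000000^2 = 100000000000000000000000000000000000000000000

Result: 100000000000000000000000000000000000000000000
Multiplications needed: 7 (7 lines after 10^1)

10^44 = 100000000000000000000000000000000000000000000. Using exponentiation by squaring, this requires 7 multiplications. The key idea: if the exponent is even, square the half-power; if odd, multiply by the base once.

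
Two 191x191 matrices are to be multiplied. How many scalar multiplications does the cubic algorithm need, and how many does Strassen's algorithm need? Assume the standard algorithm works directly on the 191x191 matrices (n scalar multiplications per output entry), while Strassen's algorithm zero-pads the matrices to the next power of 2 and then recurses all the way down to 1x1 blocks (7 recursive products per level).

Matrix multiplication for 191x191 matrices:

Strassen's algorithm requires power-of-2 dimensions. Pad 191x191 to 256x256 (next power of 2).

Standard algorithm: 191^3 = 6967871 multiplications
Strassen's algorithm: 7^(log2(256)) = 7^8 = 5764801 multiplications
Savings: 6967871 - 5764801 = 1203070 multiplications

Standard: 6967871 multiplications (191^3). Strassen: 5764801 multiplications (7^8, after padding to 256x256). Strassen reduces 8 recursive multiplications to 7 at each level.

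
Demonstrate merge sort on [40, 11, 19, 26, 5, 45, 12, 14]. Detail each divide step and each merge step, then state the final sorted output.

Merge sort trace:

Split: [40, 11, 19, 26, 5, 45, 12, 14] -> [40, 11, 19, 26] and [5, 45, 12, 14]
  Split: [40, 11, 19, 26] -> [40, 11] and [19, 26]
    Split: [40, 11] -> [40] and [11]
    Merge: [40] + [11] -> [11, 40]
    Split: [19, 26] -> [19] and [26]
    Merge: [19] + [26] -> [19, 26]
  Merge: [11, 40] + [19, 26] -> [11, 19, 26, 40]
  Split: [5, 45, 12, 14] -> [5, 45] and [12, 14]
    Split: [5, 45] -> [5] and [45]
    Merge: [5] + [45] -> [5, 45]
    Split: [12, 14] -> [12] and [14]
    Merge: [12] + [14] -> [12, 14]
  Merge: [5, 45] + [12, 14] -> [5, 12, 14, 45]
Merge: [11, 19, 26, 40] + [5, 12, 14, 45] -> [5, 11, 12, 14, 19, 26, 40, 45]

Final sorted array: [5, 11, 12, 14, 19, 26, 40, 45]

The merge sort proceeds by recursively splitting the array and merging sorted halves.
After all merges, the sorted array is [5, 11, 12, 14, 19, 26, 40, 45].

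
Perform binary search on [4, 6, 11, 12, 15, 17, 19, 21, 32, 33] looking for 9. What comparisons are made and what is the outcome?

Binary search for 9 in [4, 6, 11, 12, 15, 17, 19, 21, 32, 33]:

lo=0, hi=9, mid=4, arr[mid]=15 -> 15 > 9, search left half
lo=0, hi=3, mid=1, arr[mid]=6 -> 6 < 9, search right half
lo=2, hi=3, mid=2, arr[mid]=11 -> 11 > 9, search left half
lo=2 > hi=1, target 9 not found

Binary search determines that 9 is not in the array after 3 comparisons. The search space was exhausted without finding the target.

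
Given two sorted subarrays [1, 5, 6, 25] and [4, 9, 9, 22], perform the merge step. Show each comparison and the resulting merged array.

Merging process:

Compare 1 vs 4: take 1 from left. Merged: [1]
Compare 5 vs 4: take 4 from right. Merged: [1, 4]
Compare 5 vs 9: take 5 from left. Merged: [1, 4, 5]
Compare 6 vs 9: take 6 from left. Merged: [1, 4, 5, 6]
Compare 25 vs 9: take 9 from right. Merged: [1, 4, 5, 6, 9]
Compare 25 vs 9: take 9 from right. Merged: [1, 4, 5, 6, 9, 9]
Compare 25 vs 22: take 22 from right. Merged: [1, 4, 5, 6, 9, 9, 22]
Append remaining from left: [25]. Merged: [1, 4, 5, 6, 9, 9, 22, 25]

Final merged array: [1, 4, 5, 6, 9, 9, 22, 25]
Total comparisons: 7

The merged array is [1, 4, 5, 6, 9, 9, 22, 25], requiring 7 comparisons. The merge step runs in O(n) time where n is the total number of elements.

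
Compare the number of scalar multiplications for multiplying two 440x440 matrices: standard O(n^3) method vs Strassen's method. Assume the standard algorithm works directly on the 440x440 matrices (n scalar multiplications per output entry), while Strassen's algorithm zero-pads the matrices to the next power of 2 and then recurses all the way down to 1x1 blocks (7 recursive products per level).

Matrix multiplication for 440x440 matrices:

Strassen's algorithm requires power-of-2 dimensions. Pad 440x440 to 512x512 (next power of 2).

Standard algorithm: 440^3 = 85184000 multiplications
Strassen's algorithm: 7^(log2(512)) = 7^9 = 40353607 multiplications
Savings: 85184000 - 40353607 = 44830393 multiplications

Standard: 85184000 multiplications (440^3). Strassen: 40353607 multiplications (7^9, after padding to 512x512). Strassen reduces 8 recursive multiplications to 7 at each level.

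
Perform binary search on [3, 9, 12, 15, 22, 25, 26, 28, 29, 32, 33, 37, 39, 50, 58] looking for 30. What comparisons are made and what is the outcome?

Binary search for 30 in [3, 9, 12, 15, 22, 25, 26, 28, 29, 32, 33, 37, 39, 50, 58]:

lo=0, hi=14, mid=7, arr[mid]=28 -> 28 < 30, search right half
lo=8, hi=14, mid=11, arr[mid]=37 -> 37 > 30, search left half
lo=8, hi=10, mid=9, arr[mid]=32 -> 32 > 30, search left half
lo=8, hi=8, mid=8, arr[mid]=29 -> 29 < 30, search right half
lo=9 > hi=8, target 30 not found

Binary search determines that 30 is not in the array after 4 comparisons. The search space was exhausted without finding the target.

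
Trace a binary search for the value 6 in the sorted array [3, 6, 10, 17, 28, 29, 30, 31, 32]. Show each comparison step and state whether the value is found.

Binary search for 6 in [3, 6, 10, 17, 28, 29, 30, 31, 32]:

lo=0, hi=8, mid=4, arr[mid]=28 -> 28 > 6, search left half
lo=0, hi=3, mid=1, arr[mid]=6 -> Found target at index 1!

Binary search finds 6 at index 1 after 2 comparisons. The search repeatedly halves the search space by comparing with the middle element.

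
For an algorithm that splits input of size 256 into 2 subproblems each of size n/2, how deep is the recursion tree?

For divide and conquer with division factor 2:

Problem sizes at each level:
Level 0: 256
Level 1: 128
Level 2: 64
Level 3: 32
Level 4: 16
Level 5: 8
Level 6: 4
Level 7: 2
Level 8: 1

The root is level 0 and the size-1 base case is level 8 (the tree spans levels 0 through 8, i.e. 9 levels counting the root), so the depth is the number of divisions: log_2(256) = 8

The recursion tree depth is log_2(256) = 8. At each level, the problem size is divided by 2, so it takes 8 divisions to reduce to a base case of size 1. The algorithm makes 2 recursive calls at each level.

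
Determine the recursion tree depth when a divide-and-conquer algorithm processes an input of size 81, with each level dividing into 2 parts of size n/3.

For divide and conquer with division factor 3:

Problem sizes at each level:
Level 0: 81
Level 1: 27
Level 2: 9
Level 3: 3
Level 4: 1

The root is level 0 and the size-1 base case is level 4 (the tree spans levels 0 through 4, i.e. 5 levels counting the root), so the depth is the number of divisions: log_3(81) = 4

The recursion tree depth is log_3(81) = 4. At each level, the problem size is divided by 3, so it takes 4 divisions to reduce to a base case of size 1. The algorithm makes 2 recursive calls at each level.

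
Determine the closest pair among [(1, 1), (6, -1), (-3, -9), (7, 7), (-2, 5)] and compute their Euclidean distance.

Computing all pairwise distances among 5 points:

d((1, 1), (6, -1)) = 5.3852
d((1, 1), (-3, -9)) = 10.7703
d((1, 1), (7, 7)) = 8.4853
d((1, 1), (-2, 5)) = 5.0 <-- minimum
d((6, -1), (-3, -9)) = 12.0416
d((6, -1), (7, 7)) = 8.0623
d((6, -1), (-2, 5)) = 10.0
d((-3, -9), (7, 7)) = 18.868
d((-3, -9), (-2, 5)) = 14.0357
d((7, 7), (-2, 5)) = 9.2195

Closest pair: (1, 1) and (-2, 5) with distance 5.0

The closest pair is (1, 1) and (-2, 5) with Euclidean distance 5.0. For 5 points, brute-force pairwise comparison is shown above. For large n, the divide-and-conquer algorithm (sort by x, recurse on halves, check the dividing strip) achieves O(n log n).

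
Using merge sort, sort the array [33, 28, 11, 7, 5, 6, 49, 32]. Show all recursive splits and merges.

Merge sort trace:

Split: [33, 28, 11, 7, 5, 6, 49, 32] -> [33, 28, 11, 7] and [5, 6, 49, 32]
  Split: [33, 28, 11, 7] -> [33, 28] and [11, 7]
    Split: [33, 28] -> [33] and [28]
    Merge: [33] + [28] -> [28, 33]
    Split: [11, 7] -> [11] and [7]
    Merge: [11] + [7] -> [7, 11]
  Merge: [28, 33] + [7, 11] -> [7, 11, 28, 33]
  Split: [5, 6, 49, 32] -> [5, 6] and [49, 32]
    Split: [5, 6] -> [5] and [6]
    Merge: [5] + [6] -> [5, 6]
    Split: [49, 32] -> [49] and [32]
    Merge: [49] + [32] -> [32, 49]
  Merge: [5, 6] + [32, 49] -> [5, 6, 32, 49]
Merge: [7, 11, 28, 33] + [5, 6, 32, 49] -> [5, 6, 7, 11, 28, 32, 33, 49]

Final sorted array: [5, 6, 7, 11, 28, 32, 33, 49]

The merge sort proceeds by recursively splitting the array and merging sorted halves.
After all merges, the sorted array is [5, 6, 7, 11, 28, 32, 33, 49].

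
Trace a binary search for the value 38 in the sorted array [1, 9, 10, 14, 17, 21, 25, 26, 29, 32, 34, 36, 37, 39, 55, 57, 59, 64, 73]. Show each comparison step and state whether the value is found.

Binary search for 38 in [1, 9, 10, 14, 17, 21, 25, 26, 29, 32, 34, 36, 37, 39, 55, 57, 59, 64, 73]:

lo=0, hi=18, mid=9, arr[mid]=32 -> 32 < 38, search right half
lo=10, hi=18, mid=14, arr[mid]=55 -> 55 > 38, search left half
lo=10, hi=13, mid=11, arr[mid]=36 -> 36 < 38, search right half
lo=12, hi=13, mid=12, arr[mid]=37 -> 37 < 38, search right half
lo=13, hi=13, mid=13, arr[mid]=39 -> 39 > 38, search left half
lo=13 > hi=12, target 38 not found

Binary search determines that 38 is not in the array after 5 comparisons. The search space was exhausted without finding the target.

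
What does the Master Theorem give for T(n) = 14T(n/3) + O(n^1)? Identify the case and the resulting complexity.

Master Theorem for T(n) = 14T(n/3) + O(n^1):

a = 14, b = 3, c = 1
log_b(a) = log_3(14) = 2.4022

Case 1: c = 1 < log_3(14) = 2.4022
T(n) = O(n^(log_3 14))

For T(n) = 14T(n/3) + O(n^1): log_3(14) = 2.4022. This is Case 1 of the Master Theorem (c < log_b(a), work dominated by leaves), giving O(n^(log_3 14)).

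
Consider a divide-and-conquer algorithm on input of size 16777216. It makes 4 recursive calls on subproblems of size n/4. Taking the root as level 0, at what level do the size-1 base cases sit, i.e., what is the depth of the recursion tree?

For divide and conquer with division factor 4:

Problem sizes at each level:
Level 0: 16777216
Level 1: 4194304
Level 2: 1048576
Level 3: 262144
Level 4: 65536
Level 5: 16384
Level 6: 4096
Level 7: 1024
Level 8: 256
Level 9: 64
Level 10: 16
Level 11: 4
Level 12: 1

The root is level 0 and the size-1 base case is level 12 (the tree spans levels 0 through 12, i.e. 13 levels counting the root), so the depth is the number of divisions: log_4(16777216) = 12

The recursion tree depth is log_4(16777216) = 12. At each level, the problem size is divided by 4, so it takes 12 divisions to reduce to a base case of size 1. The algorithm makes 4 recursive calls at each level.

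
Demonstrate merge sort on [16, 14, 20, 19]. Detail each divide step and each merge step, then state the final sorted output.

Merge sort trace:

Split: [16, 14, 20, 19] -> [16, 14] and [20, 19]
  Split: [16, 14] -> [16] and [14]
  Merge: [16] + [14] -> [14, 16]
  Split: [20, 19] -> [20] and [19]
  Merge: [20] + [19] -> [19, 20]
Merge: [14, 16] + [19, 20] -> [14, 16, 19, 20]

Final sorted array: [14, 16, 19, 20]

The merge sort proceeds by recursively splitting the array and merging sorted halves.
After all merges, the sorted array is [14, 16, 19, 20].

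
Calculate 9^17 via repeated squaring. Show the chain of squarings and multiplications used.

Computing 9^17 by squaring (build up from 9^1; each line after the first costs one multiplication):

9^1 = 9
9^2 = (9^1)^2 = 9^2 = 81
9^4 = (9^2)^2 = 81^2 = 6561
9^8 = (9^4)^2 = 6561^2 = 43046721
9^16 = (9^8)^2 = 43046721^2 = 1853020188851841
9^17 = 9 * 9^16 = 9 * 1853020188851841 = 16677181699666569

Result: 16677181699666569
Multiplications needed: 5 (5 lines after 9^1)

9^17 = 16677181699666569. Using exponentiation by squaring, this requires 5 multiplications. The key idea: if the exponent is even, square the half-power; if odd, multiply by the base once.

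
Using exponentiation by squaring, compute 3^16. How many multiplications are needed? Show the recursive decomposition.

Computing 3^16 by squaring (build up from 3^1; each line after the first costs one multiplication):

3^1 = 3
3^2 = (3^1)^2 = 3^2 = 9
3^4 = (3^2)^2 = 9^2 = 81
3^8 = (3^4)^2 = 81^2 = 6561
3^16 = (3^8)^2 = 6561^2 = 43046721

Result: 43046721
Multiplications needed: 4 (4 lines after 3^1)

3^16 = 43046721. Using exponentiation by squaring, this requires 4 multiplications. The key idea: if the exponent is even, square the half-power; if odd, multiply by the base once.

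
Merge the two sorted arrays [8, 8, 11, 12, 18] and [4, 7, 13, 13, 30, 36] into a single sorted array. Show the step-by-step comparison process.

Merging process:

Compare 8 vs 4: take 4 from right. Merged: [4]
Compare 8 vs 7: take 7 from right. Merged: [4, 7]
Compare 8 vs 13: take 8 from left. Merged: [4, 7, 8]
Compare 8 vs 13: take 8 from left. Merged: [4, 7, 8, 8]
Compare 11 vs 13: take 11 from left. Merged: [4, 7, 8, 8, 11]
Compare 12 vs 13: take 12 from left. Merged: [4, 7, 8, 8, 11, 12]
Compare 18 vs 13: take 13 from right. Merged: [4, 7, 8, 8, 11, 12, 13]
Compare 18 vs 13: take 13 from right. Merged: [4, 7, 8, 8, 11, 12, 13, 13]
Compare 18 vs 30: take 18 from left. Merged: [4, 7, 8, 8, 11, 12, 13, 13, 18]
Append remaining from right: [30, 36]. Merged: [4, 7, 8, 8, 11, 12, 13, 13, 18, 30, 36]

Final merged array: [4, 7, 8, 8, 11, 12, 13, 13, 18, 30, 36]
Total comparisons: 9

The merged array is [4, 7, 8, 8, 11, 12, 13, 13, 18, 30, 36], requiring 9 comparisons. The merge step runs in O(n) time where n is the total number of elements.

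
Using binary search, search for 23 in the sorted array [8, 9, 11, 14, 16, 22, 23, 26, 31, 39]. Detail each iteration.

Binary search for 23 in [8, 9, 11, 14, 16, 22, 23, 26, 31, 39]:

lo=0, hi=9, mid=4, arr[mid]=16 -> 16 < 23, search right half
lo=5, hi=9, mid=7, arr[mid]=26 -> 26 > 23, search left half
lo=5, hi=6, mid=5, arr[mid]=22 -> 22 < 23, search right half
lo=6, hi=6, mid=6, arr[mid]=23 -> Found target at index 6!

Binary search finds 23 at index 6 after 4 comparisons. The search repeatedly halves the search space by comparing with the middle element.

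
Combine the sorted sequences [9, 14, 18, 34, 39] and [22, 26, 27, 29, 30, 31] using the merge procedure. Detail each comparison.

Merging process:

Compare 9 vs 22: take 9 from left. Merged: [9]
Compare 14 vs 22: take 14 from left. Merged: [9, 14]
Compare 18 vs 22: take 18 from left. Merged: [9, 14, 18]
Compare 34 vs 22: take 22 from right. Merged: [9, 14, 18, 22]
Compare 34 vs 26: take 26 from right. Merged: [9, 14, 18, 22, 26]
Compare 34 vs 27: take 27 from right. Merged: [9, 14, 18, 22, 26, 27]
Compare 34 vs 29: take 29 from right. Merged: [9, 14, 18, 22, 26, 27, 29]
Compare 34 vs 30: take 30 from right. Merged: [9, 14, 18, 22, 26, 27, 29, 30]
Compare 34 vs 31: take 31 from right. Merged: [9, 14, 18, 22, 26, 27, 29, 30, 31]
Append remaining from left: [34, 39]. Merged: [9, 14, 18, 22, 26, 27, 29, 30, 31, 34, 39]

Final merged array: [9, 14, 18, 22, 26, 27, 29, 30, 31, 34, 39]
Total comparisons: 9

The merged array is [9, 14, 18, 22, 26, 27, 29, 30, 31, 34, 39], requiring 9 comparisons. The merge step runs in O(n) time where n is the total number of elements.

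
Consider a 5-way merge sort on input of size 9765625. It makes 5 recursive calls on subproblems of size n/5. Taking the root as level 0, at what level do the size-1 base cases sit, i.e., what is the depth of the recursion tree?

For divide and conquer with division factor 5:

Problem sizes at each level:
Level 0: 9765625
Level 1: 1953125
Level 2: 390625
Level 3: 78125
Level 4: 15625
Level 5: 3125
Level 6: 625
Level 7: 125
Level 8: 25
Level 9: 5
Level 10: 1

The root is level 0 and the size-1 base case is level 10 (the tree spans levels 0 through 10, i.e. 11 levels counting the root), so the depth is the number of divisions: log_5(9765625) = 10

The recursion tree depth is log_5(9765625) = 10. At each level, the problem size is divided by 5, so it takes 10 divisions to reduce to a base case of size 1. The algorithm makes 5 recursive calls at each level.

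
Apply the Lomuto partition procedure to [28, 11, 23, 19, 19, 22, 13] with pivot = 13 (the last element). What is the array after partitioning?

Lomuto partition with pivot = 13:

Initial array: [28, 11, 23, 19, 19, 22, 13]

arr[0]=28 > 13: no swap
arr[1]=11 <= 13: swap with position 0, array becomes [11, 28, 23, 19, 19, 22, 13]
arr[2]=23 > 13: no swap
arr[3]=19 > 13: no swap
arr[4]=19 > 13: no swap
arr[5]=22 > 13: no swap

Place pivot at position 1: [11, 13, 23, 19, 19, 22, 28]
Pivot position: 1

After partitioning with pivot 13, the array becomes [11, 13, 23, 19, 19, 22, 28]. The pivot is placed at index 1. All elements to the left of the pivot are <= 13, and all elements to the right are > 13.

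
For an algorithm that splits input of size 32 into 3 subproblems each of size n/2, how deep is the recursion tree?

For divide and conquer with division factor 2:

Problem sizes at each level:
Level 0: 32
Level 1: 16
Level 2: 8
Level 3: 4
Level 4: 2
Level 5: 1

The root is level 0 and the size-1 base case is level 5 (the tree spans levels 0 through 5, i.e. 6 levels counting the root), so the depth is the number of divisions: log_2(32) = 5

The recursion tree depth is log_2(32) = 5. At each level, the problem size is divided by 2, so it takes 5 divisions to reduce to a base case of size 1. The algorithm makes 3 recursive calls at each level.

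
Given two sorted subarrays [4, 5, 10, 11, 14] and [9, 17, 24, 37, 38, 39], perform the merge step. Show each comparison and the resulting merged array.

Merging process:

Compare 4 vs 9: take 4 from left. Merged: [4]
Compare 5 vs 9: take 5 from left. Merged: [4, 5]
Compare 10 vs 9: take 9 from right. Merged: [4, 5, 9]
Compare 10 vs 17: take 10 from left. Merged: [4, 5, 9, 10]
Compare 11 vs 17: take 11 from left. Merged: [4, 5, 9, 10, 11]
Compare 14 vs 17: take 14 from left. Merged: [4, 5, 9, 10, 11, 14]
Append remaining from right: [17, 24, 37, 38, 39]. Merged: [4, 5, 9, 10, 11, 14, 17, 24, 37, 38, 39]

Final merged array: [4, 5, 9, 10, 11, 14, 17, 24, 37, 38, 39]
Total comparisons: 6

The merged array is [4, 5, 9, 10, 11, 14, 17, 24, 37, 38, 39], requiring 6 comparisons. The merge step runs in O(n) time where n is the total number of elements.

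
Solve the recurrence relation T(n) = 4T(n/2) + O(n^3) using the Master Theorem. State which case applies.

Master Theorem for T(n) = 4T(n/2) + O(n^3):

a = 4, b = 2, c = 3
log_b(a) = log_2(4) = 2.0000

Case 3: c = 3 > log_2(4) = 2.0000
T(n) = O(n^3) = O(n^3)

For T(n) = 4T(n/2) + O(n^3): log_2(4) = 2.0000. This is Case 3 of the Master Theorem (c > log_b(a), work dominated by root), giving O(n^3).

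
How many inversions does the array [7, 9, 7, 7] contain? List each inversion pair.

Finding inversions in [7, 9, 7, 7]:

(1, 2): arr[1]=9 > arr[2]=7
(1, 3): arr[1]=9 > arr[3]=7

Total inversions: 2

The array has 2 inversion(s): (1,2), (1,3). Each pair (i,j) satisfies i < j and arr[i] > arr[j].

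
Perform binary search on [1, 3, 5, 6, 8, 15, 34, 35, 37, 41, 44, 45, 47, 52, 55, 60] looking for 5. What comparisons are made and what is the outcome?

Binary search for 5 in [1, 3, 5, 6, 8, 15, 34, 35, 37, 41, 44, 45, 47, 52, 55, 60]:

lo=0, hi=15, mid=7, arr[mid]=35 -> 35 > 5, search left half
lo=0, hi=6, mid=3, arr[mid]=6 -> 6 > 5, search left half
lo=0, hi=2, mid=1, arr[mid]=3 -> 3 < 5, search right half
lo=2, hi=2, mid=2, arr[mid]=5 -> Found target at index 2!

Binary search finds 5 at index 2 after 4 comparisons. The search repeatedly halves the search space by comparing with the middle element.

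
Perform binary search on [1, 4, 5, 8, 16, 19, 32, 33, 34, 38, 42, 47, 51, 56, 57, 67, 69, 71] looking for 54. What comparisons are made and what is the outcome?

Binary search for 54 in [1, 4, 5, 8, 16, 19, 32, 33, 34, 38, 42, 47, 51, 56, 57, 67, 69, 71]:

lo=0, hi=17, mid=8, arr[mid]=34 -> 34 < 54, search right half
lo=9, hi=17, mid=13, arr[mid]=56 -> 56 > 54, search left half
lo=9, hi=12, mid=10, arr[mid]=42 -> 42 < 54, search right half
lo=11, hi=12, mid=11, arr[mid]=47 -> 47 < 54, search right half
lo=12, hi=12, mid=12, arr[mid]=51 -> 51 < 54, search right half
lo=13 > hi=12, target 54 not found

Binary search determines that 54 is not in the array after 5 comparisons. The search space was exhausted without finding the target.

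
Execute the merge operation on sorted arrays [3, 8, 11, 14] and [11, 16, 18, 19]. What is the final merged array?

Merging process:

Compare 3 vs 11: take 3 from left. Merged: [3]
Compare 8 vs 11: take 8 from left. Merged: [3, 8]
Compare 11 vs 11: take 11 from left. Merged: [3, 8, 11]
Compare 14 vs 11: take 11 from right. Merged: [3, 8, 11, 11]
Compare 14 vs 16: take 14 from left. Merged: [3, 8, 11, 11, 14]
Append remaining from right: [16, 18, 19]. Merged: [3, 8, 11, 11, 14, 16, 18, 19]

Final merged array: [3, 8, 11, 11, 14, 16, 18, 19]
Total comparisons: 5

The merged array is [3, 8, 11, 11, 14, 16, 18, 19], requiring 5 comparisons. The merge step runs in O(n) time where n is the total number of elements.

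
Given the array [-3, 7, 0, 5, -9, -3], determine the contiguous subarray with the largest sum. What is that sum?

Using Kadane's algorithm on [-3, 7, 0, 5, -9, -3]:

Scanning through the array:
Position 1 (value 7): max_ending_here = 7, max_so_far = 7
Position 2 (value 0): max_ending_here = 7, max_so_far = 7
Position 3 (value 5): max_ending_here = 12, max_so_far = 12
Position 4 (value -9): max_ending_here = 3, max_so_far = 12
Position 5 (value -3): max_ending_here = 0, max_so_far = 12

Maximum subarray: [7, 0, 5]
Maximum sum: 12

The maximum subarray is [7, 0, 5] with sum 12. This subarray runs from index 1 to index 3.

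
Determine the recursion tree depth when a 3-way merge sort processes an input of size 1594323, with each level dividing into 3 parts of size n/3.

For divide and conquer with division factor 3:

Problem sizes at each level:
Level 0: 1594323
Level 1: 531441
Level 2: 177147
Level 3: 59049
Level 4: 19683
Level 5: 6561
Level 6: 2187
Level 7: 729
Level 8: 243
Level 9: 81
Level 10: 27
Level 11: 9
Level 12: 3
Level 13: 1

The root is level 0 and the size-1 base case is level 13 (the tree spans levels 0 through 13, i.e. 14 levels counting the root), so the depth is the number of divisions: log_3(1594323) = 13

The recursion tree depth is log_3(1594323) = 13. At each level, the problem size is divided by 3, so it takes 13 divisions to reduce to a base case of size 1. The algorithm makes 3 recursive calls at each level.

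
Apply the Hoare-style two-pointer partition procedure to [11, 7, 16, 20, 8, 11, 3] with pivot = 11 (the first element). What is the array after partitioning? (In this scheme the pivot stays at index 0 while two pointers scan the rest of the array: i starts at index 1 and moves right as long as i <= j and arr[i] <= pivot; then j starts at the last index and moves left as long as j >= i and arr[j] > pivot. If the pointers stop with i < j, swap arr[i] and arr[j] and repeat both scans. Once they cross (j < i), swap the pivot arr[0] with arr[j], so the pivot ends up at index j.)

Hoare-style two-pointer partition with pivot = 11:

Initial array: [11, 7, 16, 20, 8, 11, 3]

Pointers start at i = 1, j = 6.
i stops at index 2 (arr[2]=16 > 11), j stops at index 6 (arr[6]=3 <= 11): swap arr[2] and arr[6], array becomes [11, 7, 3, 20, 8, 11, 16]
i stops at index 3 (arr[3]=20 > 11), j stops at index 5 (arr[5]=11 <= 11): swap arr[3] and arr[5], array becomes [11, 7, 3, 11, 8, 20, 16]
i ends at 5, j ends at 4: the pointers have crossed (j < i), so scanning stops.

Swap pivot arr[0] with arr[4] to place pivot at position 4: [8, 7, 3, 11, 11, 20, 16]
Pivot position: 4

After partitioning with pivot 11, the array becomes [8, 7, 3, 11, 11, 20, 16]. The pivot is placed at index 4. All elements to the left of the pivot are <= 11, and all elements to the right are > 11.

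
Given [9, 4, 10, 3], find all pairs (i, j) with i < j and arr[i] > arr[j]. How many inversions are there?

Finding inversions in [9, 4, 10, 3]:

(0, 1): arr[0]=9 > arr[1]=4
(0, 3): arr[0]=9 > arr[3]=3
(1, 3): arr[1]=4 > arr[3]=3
(2, 3): arr[2]=10 > arr[3]=3

Total inversions: 4

The array has 4 inversion(s): (0,1), (0,3), (1,3), (2,3). Each pair (i,j) satisfies i < j and arr[i] > arr[j].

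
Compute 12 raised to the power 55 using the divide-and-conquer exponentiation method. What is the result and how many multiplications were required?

Computing 12^55 by squaring (build up from 12^1; each line after the first costs one multiplication):

12^1 = 12
12^2 = (12^1)^2 = 12^2 = 144
12^3 = 12 * 12^2 = 12 * 144 = 1728
12^6 = (12^3)^2 = 1728^2 = 2985984
12^12 = (12^6)^2 = 2985984^2 = 8916100448256
12^13 = 12 * 12^12 = 12 * 8916100448256 = 106993205379072
12^26 = (12^13)^2 = 106993205379072^2 = 11447545997288281555215581184
12^27 = 12 * 12^26 = 12 * 11447545997288281555215581184 = 137370551967459378662586974208
12^54 = (12^27)^2 = 137370551967459378662586974208^2 = 18870668547844457769972080826950345531368943638112857227264
12^55 = 12 * 12^54 = 12 * 18870668547844457769972080826950345531368943638112857227264 = 226448022574133493239664969923404146376427323657354286727168

Result: 226448022574133493239664969923404146376427323657354286727168
Multiplications needed: 9 (9 lines after 12^1)

12^55 = 226448022574133493239664969923404146376427323657354286727168. Using exponentiation by squaring, this requires 9 multiplications. The key idea: if the exponent is even, square the half-power; if odd, multiply by the base once.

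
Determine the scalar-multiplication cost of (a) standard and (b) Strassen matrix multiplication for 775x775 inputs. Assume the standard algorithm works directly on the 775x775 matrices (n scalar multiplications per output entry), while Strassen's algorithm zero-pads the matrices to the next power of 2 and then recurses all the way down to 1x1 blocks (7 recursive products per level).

Matrix multiplication for 775x775 matrices:

Strassen's algorithm requires power-of-2 dimensions. Pad 775x775 to 1024x1024 (next power of 2).

Standard algorithm: 775^3 = 465484375 multiplications
Strassen's algorithm: 7^(log2(1024)) = 7^10 = 282475249 multiplications
Savings: 465484375 - 282475249 = 183009126 multiplications

Standard: 465484375 multiplications (775^3). Strassen: 282475249 multiplications (7^10, after padding to 1024x1024). Strassen reduces 8 recursive multiplications to 7 at each level.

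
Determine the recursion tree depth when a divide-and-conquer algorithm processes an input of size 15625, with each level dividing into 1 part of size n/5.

For divide and conquer with division factor 5:

Problem sizes at each level:
Level 0: 15625
Level 1: 3125
Level 2: 625
Level 3: 125
Level 4: 25
Level 5: 5
Level 6: 1

The root is level 0 and the size-1 base case is level 6 (the tree spans levels 0 through 6, i.e. 7 levels counting the root), so the depth is the number of divisions: log_5(15625) = 6

The recursion tree depth is log_5(15625) = 6. At each level, the problem size is divided by 5, so it takes 6 divisions to reduce to a base case of size 1. The algorithm makes 1 recursive call at each level.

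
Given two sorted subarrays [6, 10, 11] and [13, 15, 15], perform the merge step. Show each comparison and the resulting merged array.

Merging process:

Compare 6 vs 13: take 6 from left. Merged: [6]
Compare 10 vs 13: take 10 from left. Merged: [6, 10]
Compare 11 vs 13: take 11 from left. Merged: [6, 10, 11]
Append remaining from right: [13, 15, 15]. Merged: [6, 10, 11, 13, 15, 15]

Final merged array: [6, 10, 11, 13, 15, 15]
Total comparisons: 3

The merged array is [6, 10, 11, 13, 15, 15], requiring 3 comparisons. The merge step runs in O(n) time where n is the total number of elements.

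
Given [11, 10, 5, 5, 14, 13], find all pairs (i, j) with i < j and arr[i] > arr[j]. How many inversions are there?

Finding inversions in [11, 10, 5, 5, 14, 13]:

(0, 1): arr[0]=11 > arr[1]=10
(0, 2): arr[0]=11 > arr[2]=5
(0, 3): arr[0]=11 > arr[3]=5
(1, 2): arr[1]=10 > arr[2]=5
(1, 3): arr[1]=10 > arr[3]=5
(4, 5): arr[4]=14 > arr[5]=13

Total inversions: 6

The array has 6 inversion(s): (0,1), (0,2), (0,3), (1,2), (1,3), (4,5). Each pair (i,j) satisfies i < j and arr[i] > arr[j].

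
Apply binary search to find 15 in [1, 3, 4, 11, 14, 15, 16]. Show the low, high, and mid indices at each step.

Binary search for 15 in [1, 3, 4, 11, 14, 15, 16]:

lo=0, hi=6, mid=3, arr[mid]=11 -> 11 < 15, search right half
lo=4, hi=6, mid=5, arr[mid]=15 -> Found target at index 5!

Binary search finds 15 at index 5 after 2 comparisons. The search repeatedly halves the search space by comparing with the middle element.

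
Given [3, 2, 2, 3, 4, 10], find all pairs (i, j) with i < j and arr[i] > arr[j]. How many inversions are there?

Finding inversions in [3, 2, 2, 3, 4, 10]:

(0, 1): arr[0]=3 > arr[1]=2
(0, 2): arr[0]=3 > arr[2]=2

Total inversions: 2

The array has 2 inversion(s): (0,1), (0,2). Each pair (i,j) satisfies i < j and arr[i] > arr[j].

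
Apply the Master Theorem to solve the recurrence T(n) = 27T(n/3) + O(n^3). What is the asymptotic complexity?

Master Theorem for T(n) = 27T(n/3) + O(n^3):

a = 27, b = 3, c = 3
log_b(a) = log_3(27) = 3.0000

Case 2: c = 3 = log_3(27) = 3.0000
T(n) = O(n^3 log n) = O(n^3 log n)

For T(n) = 27T(n/3) + O(n^3): log_3(27) = 3.0000. This is Case 2 of the Master Theorem (c = log_b(a), equal work at all levels), giving O(n^3 log n).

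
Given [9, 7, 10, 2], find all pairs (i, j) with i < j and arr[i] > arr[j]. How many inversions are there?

Finding inversions in [9, 7, 10, 2]:

(0, 1): arr[0]=9 > arr[1]=7
(0, 3): arr[0]=9 > arr[3]=2
(1, 3): arr[1]=7 > arr[3]=2
(2, 3): arr[2]=10 > arr[3]=2

Total inversions: 4

The array has 4 inversion(s): (0,1), (0,3), (1,3), (2,3). Each pair (i,j) satisfies i < j and arr[i] > arr[j].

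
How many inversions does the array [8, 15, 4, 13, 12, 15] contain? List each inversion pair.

Finding inversions in [8, 15, 4, 13, 12, 15]:

(0, 2): arr[0]=8 > arr[2]=4
(1, 2): arr[1]=15 > arr[2]=4
(1, 3): arr[1]=15 > arr[3]=13
(1, 4): arr[1]=15 > arr[4]=12
(3, 4): arr[3]=13 > arr[4]=12

Total inversions: 5

The array has 5 inversion(s): (0,2), (1,2), (1,3), (1,4), (3,4). Each pair (i,j) satisfies i < j and arr[i] > arr[j].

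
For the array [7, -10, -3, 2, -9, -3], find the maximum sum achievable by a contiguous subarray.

Using Kadane's algorithm on [7, -10, -3, 2, -9, -3]:

Scanning through the array:
Position 1 (value -10): max_ending_here = -3, max_so_far = 7
Position 2 (value -3): max_ending_here = -3, max_so_far = 7
Position 3 (value 2): max_ending_here = 2, max_so_far = 7
Position 4 (value -9): max_ending_here = -7, max_so_far = 7
Position 5 (value -3): max_ending_here = -3, max_so_far = 7

Maximum subarray: [7]
Maximum sum: 7

The maximum subarray is [7] with sum 7. This subarray runs from index 0 to index 0.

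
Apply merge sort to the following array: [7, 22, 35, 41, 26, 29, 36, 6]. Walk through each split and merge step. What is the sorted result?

Merge sort trace:

Split: [7, 22, 35, 41, 26, 29, 36, 6] -> [7, 22, 35, 41] and [26, 29, 36, 6]
  Split: [7, 22, 35, 41] -> [7, 22] and [35, 41]
    Split: [7, 22] -> [7] and [22]
    Merge: [7] + [22] -> [7, 22]
    Split: [35, 41] -> [35] and [41]
    Merge: [35] + [41] -> [35, 41]
  Merge: [7, 22] + [35, 41] -> [7, 22, 35, 41]
  Split: [26, 29, 36, 6] -> [26, 29] and [36, 6]
    Split: [26, 29] -> [26] and [29]
    Merge: [26] + [29] -> [26, 29]
    Split: [36, 6] -> [36] and [6]
    Merge: [36] + [6] -> [6, 36]
  Merge: [26, 29] + [6, 36] -> [6, 26, 29, 36]
Merge: [7, 22, 35, 41] + [6, 26, 29, 36] -> [6, 7, 22, 26, 29, 35, 36, 41]

Final sorted array: [6, 7, 22, 26, 29, 35, 36, 41]

The merge sort proceeds by recursively splitting the array and merging sorted halves.
After all merges, the sorted array is [6, 7, 22, 26, 29, 35, 36, 41].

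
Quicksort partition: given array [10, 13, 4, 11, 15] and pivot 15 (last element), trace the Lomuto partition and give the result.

Lomuto partition with pivot = 15:

Initial array: [10, 13, 4, 11, 15]

arr[0]=10 <= 15: swap with position 0, array becomes [10, 13, 4, 11, 15]
arr[1]=13 <= 15: swap with position 1, array becomes [10, 13, 4, 11, 15]
arr[2]=4 <= 15: swap with position 2, array becomes [10, 13, 4, 11, 15]
arr[3]=11 <= 15: swap with position 3, array becomes [10, 13, 4, 11, 15]

Place pivot at position 4: [10, 13, 4, 11, 15]
Pivot position: 4

After partitioning with pivot 15, the array becomes [10, 13, 4, 11, 15]. The pivot is placed at index 4. All elements to the left of the pivot are <= 15, and all elements to the right are > 15.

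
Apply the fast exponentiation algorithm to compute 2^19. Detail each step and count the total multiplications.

Computing 2^19 by squaring (build up from 2^1; each line after the first costs one multiplication):

2^1 = 2
2^2 = (2^1)^2 = 2^2 = 4
2^4 = (2^2)^2 = 4^2 = 16
2^8 = (2^4)^2 = 16^2 = 256
2^9 = 2 * 2^8 = 2 * 256 = 512
2^18 = (2^9)^2 = 512^2 = 262144
2^19 = 2 * 2^18 = 2 * 262144 = 524288

Result: 524288
Multiplications needed: 6 (6 lines after 2^1)

2^19 = 524288. Using exponentiation by squaring, this requires 6 multiplications. The key idea: if the exponent is even, square the half-power; if odd, multiply by the base once.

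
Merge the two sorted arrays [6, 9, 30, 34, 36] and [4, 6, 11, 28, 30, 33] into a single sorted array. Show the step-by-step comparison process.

Merging process:

Compare 6 vs 4: take 4 from right. Merged: [4]
Compare 6 vs 6: take 6 from left. Merged: [4, 6]
Compare 9 vs 6: take 6 from right. Merged: [4, 6, 6]
Compare 9 vs 11: take 9 from left. Merged: [4, 6, 6, 9]
Compare 30 vs 11: take 11 from right. Merged: [4, 6, 6, 9, 11]
Compare 30 vs 28: take 28 from right. Merged: [4, 6, 6, 9, 11, 28]
Compare 30 vs 30: take 30 from left. Merged: [4, 6, 6, 9, 11, 28, 30]
Compare 34 vs 30: take 30 from right. Merged: [4, 6, 6, 9, 11, 28, 30, 30]
Compare 34 vs 33: take 33 from right. Merged: [4, 6, 6, 9, 11, 28, 30, 30, 33]
Append remaining from left: [34, 36]. Merged: [4, 6, 6, 9, 11, 28, 30, 30, 33, 34, 36]

Final merged array: [4, 6, 6, 9, 11, 28, 30, 30, 33, 34, 36]
Total comparisons: 9

The merged array is [4, 6, 6, 9, 11, 28, 30, 30, 33, 34, 36], requiring 9 comparisons. The merge step runs in O(n) time where n is the total number of elements.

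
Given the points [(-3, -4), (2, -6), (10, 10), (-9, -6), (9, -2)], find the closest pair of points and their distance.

Computing all pairwise distances among 5 points:

d((-3, -4), (2, -6)) = 5.3852 <-- minimum
d((-3, -4), (10, 10)) = 19.105
d((-3, -4), (-9, -6)) = 6.3246
d((-3, -4), (9, -2)) = 12.1655
d((2, -6), (10, 10)) = 17.8885
d((2, -6), (-9, -6)) = 11.0
d((2, -6), (9, -2)) = 8.0623
d((10, 10), (-9, -6)) = 24.8395
d((10, 10), (9, -2)) = 12.0416
d((-9, -6), (9, -2)) = 18.4391

Closest pair: (-3, -4) and (2, -6) with distance 5.3852

The closest pair is (-3, -4) and (2, -6) with Euclidean distance 5.3852. For 5 points, brute-force pairwise comparison is shown above. For large n, the divide-and-conquer algorithm (sort by x, recurse on halves, check the dividing strip) achieves O(n log n).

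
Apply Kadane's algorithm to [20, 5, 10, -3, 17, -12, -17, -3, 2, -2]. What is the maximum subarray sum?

Using Kadane's algorithm on [20, 5, 10, -3, 17, -12, -17, -3, 2, -2]:

Scanning through the array:
Position 1 (value 5): max_ending_here = 25, max_so_far = 25
Position 2 (value 10): max_ending_here = 35, max_so_far = 35
Position 3 (value -3): max_ending_here = 32, max_so_far = 35
Position 4 (value 17): max_ending_here = 49, max_so_far = 49
Position 5 (value -12): max_ending_here = 37, max_so_far = 49
Position 6 (value -17): max_ending_here = 20, max_so_far = 49
Position 7 (value -3): max_ending_here = 17, max_so_far = 49
Position 8 (value 2): max_ending_here = 19, max_so_far = 49
Position 9 (value -2): max_ending_here = 17, max_so_far = 49

Maximum subarray: [20, 5, 10, -3, 17]
Maximum sum: 49

The maximum subarray is [20, 5, 10, -3, 17] with sum 49. This subarray runs from index 0 to index 4.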